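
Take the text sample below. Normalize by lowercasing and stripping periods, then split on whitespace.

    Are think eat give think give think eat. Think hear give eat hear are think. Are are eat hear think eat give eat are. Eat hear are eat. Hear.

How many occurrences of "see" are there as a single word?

0

Scanning the 29 tokens for "see":
  (none found)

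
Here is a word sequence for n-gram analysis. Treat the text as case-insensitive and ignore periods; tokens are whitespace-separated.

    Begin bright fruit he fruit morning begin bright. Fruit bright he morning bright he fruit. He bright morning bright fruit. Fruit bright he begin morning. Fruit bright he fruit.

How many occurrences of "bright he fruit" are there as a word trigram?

Scanning the 27 overlapping trigram windows for "bright he fruit":
  position 13–15: bright he fruit
  position 27–29: bright he fruit

2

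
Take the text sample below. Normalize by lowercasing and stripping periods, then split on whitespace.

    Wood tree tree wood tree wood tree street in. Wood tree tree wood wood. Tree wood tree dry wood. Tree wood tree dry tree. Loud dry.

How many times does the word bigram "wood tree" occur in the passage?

8

Scanning the 25 overlapping bigram windows for "wood tree":
  position 1–2: wood tree
  position 4–5: wood tree
  position 6–7: wood tree
  position 10–11: wood tree
  position 14–15: wood tree
  position 16–17: wood tree
  position 19–20: wood tree
  position 21–22: wood tree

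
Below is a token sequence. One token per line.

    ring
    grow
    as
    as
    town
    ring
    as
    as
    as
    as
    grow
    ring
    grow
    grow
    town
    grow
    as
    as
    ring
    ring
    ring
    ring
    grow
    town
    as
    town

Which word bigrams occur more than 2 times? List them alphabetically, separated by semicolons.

Bigram counts meeting the condition (more than 2 times):
  as as: 5
  ring grow: 3
  ring ring: 3

as as; ring grow; ring ring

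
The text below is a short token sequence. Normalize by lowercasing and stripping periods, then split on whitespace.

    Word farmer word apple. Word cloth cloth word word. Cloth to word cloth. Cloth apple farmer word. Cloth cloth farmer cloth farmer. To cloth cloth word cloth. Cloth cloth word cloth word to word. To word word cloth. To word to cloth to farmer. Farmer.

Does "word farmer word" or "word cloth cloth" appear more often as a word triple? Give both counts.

"word farmer word": 1 occurrence
"word cloth cloth": 4 occurrences

"word cloth cloth" (4 vs 1)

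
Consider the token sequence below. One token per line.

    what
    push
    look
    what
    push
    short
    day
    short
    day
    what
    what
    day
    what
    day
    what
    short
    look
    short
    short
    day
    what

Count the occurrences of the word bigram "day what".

Scanning the 20 overlapping bigram windows for "day what":
  position 9–10: day what
  position 12–13: day what
  position 14–15: day what
  position 20–21: day what

4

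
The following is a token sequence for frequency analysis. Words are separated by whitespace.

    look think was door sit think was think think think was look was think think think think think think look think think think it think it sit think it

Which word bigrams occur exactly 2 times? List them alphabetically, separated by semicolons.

look think; sit think; was think

Bigram counts meeting the condition (exactly 2 times):
  look think: 2
  sit think: 2
  was think: 2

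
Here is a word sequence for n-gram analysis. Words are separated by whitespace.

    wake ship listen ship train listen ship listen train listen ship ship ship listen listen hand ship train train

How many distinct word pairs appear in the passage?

19 tokens → 18 bigram windows in total.
Repeated bigrams (each contributes count−1 duplicates):
  listen ship: 3
  ship listen: 3
  ship ship: 2
  ship train: 2
  train listen: 2
7 duplicate windows → 18 − 7 = 11 distinct.

11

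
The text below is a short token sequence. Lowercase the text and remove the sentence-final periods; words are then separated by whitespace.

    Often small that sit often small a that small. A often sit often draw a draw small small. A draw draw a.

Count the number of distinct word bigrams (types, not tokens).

15

22 tokens → 21 bigram windows in total.
Repeated bigrams (each contributes count−1 duplicates):
  small a: 3
  a draw: 2
  draw a: 2
  often small: 2
  sit often: 2
6 duplicate windows → 21 − 6 = 15 distinct.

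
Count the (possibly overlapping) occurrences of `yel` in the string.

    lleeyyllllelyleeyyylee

0

Sliding a length-3 window over the 22 characters (20 positions):
  (no match at any position)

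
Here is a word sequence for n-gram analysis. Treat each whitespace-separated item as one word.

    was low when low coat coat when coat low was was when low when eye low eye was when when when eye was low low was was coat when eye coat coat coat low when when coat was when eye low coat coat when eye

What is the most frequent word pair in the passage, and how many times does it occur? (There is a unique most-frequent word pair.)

Bigram frequencies (highest first):
  when eye: 5
  coat coat: 4
  low when: 3
  coat when: 3
  was when: 3
  when when: 3
  … (14 more, each ≤ 2)

"when eye", 5 times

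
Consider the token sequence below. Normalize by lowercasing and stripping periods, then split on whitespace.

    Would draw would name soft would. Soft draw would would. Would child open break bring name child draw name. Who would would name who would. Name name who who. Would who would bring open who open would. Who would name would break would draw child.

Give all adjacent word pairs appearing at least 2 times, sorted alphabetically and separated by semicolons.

Bigram counts meeting the condition (at least 2 times):
  draw would: 2
  name who: 3
  who would: 5
  would draw: 2
  would name: 4
  would who: 2
  would would: 3

draw would; name who; who would; would draw; would name; would who; would would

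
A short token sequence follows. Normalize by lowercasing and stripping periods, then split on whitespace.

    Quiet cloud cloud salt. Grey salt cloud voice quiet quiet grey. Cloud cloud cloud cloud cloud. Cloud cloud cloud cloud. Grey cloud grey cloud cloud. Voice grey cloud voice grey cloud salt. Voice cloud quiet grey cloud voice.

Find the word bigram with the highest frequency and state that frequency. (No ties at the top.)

"cloud cloud", 10 times

Bigram frequencies (highest first):
  cloud cloud: 10
  grey cloud: 6
  cloud voice: 4
  cloud salt: 2
  quiet grey: 2
  cloud grey: 2
  … (10 more, each ≤ 2)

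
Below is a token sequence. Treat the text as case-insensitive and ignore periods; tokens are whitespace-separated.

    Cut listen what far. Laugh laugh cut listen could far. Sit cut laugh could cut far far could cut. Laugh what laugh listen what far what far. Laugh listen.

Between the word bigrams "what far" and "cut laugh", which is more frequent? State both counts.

"what far": 3 occurrences
"cut laugh": 2 occurrences

"what far" (3 vs 2)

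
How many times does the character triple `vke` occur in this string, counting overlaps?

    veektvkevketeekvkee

3

Sliding a length-3 window over the 19 characters (17 positions):
  position 6–8: vke
  position 9–11: vke
  position 16–18: vke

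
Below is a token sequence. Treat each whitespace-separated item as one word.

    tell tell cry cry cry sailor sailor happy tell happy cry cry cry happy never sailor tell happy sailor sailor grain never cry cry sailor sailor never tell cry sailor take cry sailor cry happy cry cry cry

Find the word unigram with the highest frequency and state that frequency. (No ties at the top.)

Unigram frequencies (highest first):
  cry: 14
  sailor: 9
  tell: 5
  happy: 5
  never: 3
  grain: 1
  … (1 more, each ≤ 1)

"cry", 14 times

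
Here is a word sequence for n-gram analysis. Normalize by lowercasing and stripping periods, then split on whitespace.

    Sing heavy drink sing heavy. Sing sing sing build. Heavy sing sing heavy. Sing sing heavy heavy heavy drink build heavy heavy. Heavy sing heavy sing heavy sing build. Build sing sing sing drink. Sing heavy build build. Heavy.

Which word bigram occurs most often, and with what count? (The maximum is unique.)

Bigram frequencies (highest first):
  sing heavy: 7
  heavy sing: 6
  sing sing: 6
  heavy heavy: 4
  build heavy: 3
  heavy drink: 2
  … (7 more, each ≤ 2)

"sing heavy", 7 times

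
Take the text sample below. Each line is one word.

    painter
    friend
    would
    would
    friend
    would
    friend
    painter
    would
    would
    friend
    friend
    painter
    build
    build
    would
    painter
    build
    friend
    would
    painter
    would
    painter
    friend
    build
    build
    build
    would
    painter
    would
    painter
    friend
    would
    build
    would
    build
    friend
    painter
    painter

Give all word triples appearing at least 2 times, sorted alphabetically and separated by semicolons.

Trigram counts meeting the condition (at least 2 times):
  build build would: 2
  build would painter: 2
  painter friend would: 2
  painter would painter: 2
  would painter friend: 2
  would painter would: 2
  would would friend: 2

build build would; build would painter; painter friend would; painter would painter; would painter friend; would painter would; would would friend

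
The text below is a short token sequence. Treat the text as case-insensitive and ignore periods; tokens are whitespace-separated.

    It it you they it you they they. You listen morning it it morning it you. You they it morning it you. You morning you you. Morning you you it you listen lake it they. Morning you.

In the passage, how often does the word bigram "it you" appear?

5

Scanning the 36 overlapping bigram windows for "it you":
  position 2–3: it you
  position 5–6: it you
  position 15–16: it you
  position 21–22: it you
  position 30–31: it you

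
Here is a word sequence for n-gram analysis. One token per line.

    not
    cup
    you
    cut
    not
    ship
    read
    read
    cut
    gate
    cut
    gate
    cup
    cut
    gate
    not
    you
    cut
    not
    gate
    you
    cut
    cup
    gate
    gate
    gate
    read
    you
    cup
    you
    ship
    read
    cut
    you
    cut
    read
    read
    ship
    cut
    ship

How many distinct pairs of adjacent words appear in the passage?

28

40 tokens → 39 bigram windows in total.
Repeated bigrams (each contributes count−1 duplicates):
  you cut: 4
  cut gate: 3
  cup you: 2
  cut not: 2
  gate gate: 2
  read cut: 2
  read read: 2
  ship read: 2
11 duplicate windows → 39 − 11 = 28 distinct.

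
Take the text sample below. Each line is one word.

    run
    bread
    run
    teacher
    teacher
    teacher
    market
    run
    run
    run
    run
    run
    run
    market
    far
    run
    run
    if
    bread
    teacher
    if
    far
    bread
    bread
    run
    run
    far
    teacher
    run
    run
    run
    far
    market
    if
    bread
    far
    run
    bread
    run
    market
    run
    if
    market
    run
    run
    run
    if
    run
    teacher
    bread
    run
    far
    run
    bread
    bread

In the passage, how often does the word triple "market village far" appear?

Scanning the 53 overlapping trigram windows for "market village far":
  (none found)

0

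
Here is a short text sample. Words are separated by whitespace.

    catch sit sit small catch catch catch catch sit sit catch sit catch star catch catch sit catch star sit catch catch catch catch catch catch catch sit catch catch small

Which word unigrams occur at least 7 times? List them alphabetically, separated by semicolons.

Unigram counts meeting the condition (at least 7 times):
  catch: 19
  sit: 8

catch; sit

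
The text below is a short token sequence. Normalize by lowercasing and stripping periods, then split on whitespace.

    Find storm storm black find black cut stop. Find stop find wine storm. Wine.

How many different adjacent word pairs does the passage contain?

14 tokens → 13 bigram windows in total.
Repeated bigrams (each contributes count−1 duplicates):
  stop find: 2
1 duplicate windows → 13 − 1 = 12 distinct.

12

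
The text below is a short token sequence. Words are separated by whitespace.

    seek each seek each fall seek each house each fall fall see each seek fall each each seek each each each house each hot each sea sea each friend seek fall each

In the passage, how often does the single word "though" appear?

Scanning the 32 tokens for "though":
  (none found)

0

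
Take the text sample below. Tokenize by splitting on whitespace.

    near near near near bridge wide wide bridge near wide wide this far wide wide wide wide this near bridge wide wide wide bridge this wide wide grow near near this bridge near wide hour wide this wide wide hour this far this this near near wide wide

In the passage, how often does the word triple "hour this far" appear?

1

Scanning the 46 overlapping trigram windows for "hour this far":
  position 40–42: hour this far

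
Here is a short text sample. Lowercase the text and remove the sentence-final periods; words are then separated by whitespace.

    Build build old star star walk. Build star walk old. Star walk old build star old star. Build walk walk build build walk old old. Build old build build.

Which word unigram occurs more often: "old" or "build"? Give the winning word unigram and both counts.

"old": 7 occurrences
"build": 10 occurrences

"build" (10 vs 7)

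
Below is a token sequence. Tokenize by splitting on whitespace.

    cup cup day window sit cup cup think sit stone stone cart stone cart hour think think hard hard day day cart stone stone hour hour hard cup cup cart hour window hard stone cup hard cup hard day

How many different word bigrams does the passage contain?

39 tokens → 38 bigram windows in total.
Repeated bigrams (each contributes count−1 duplicates):
  cup cup: 3
  cart hour: 2
  cart stone: 2
  cup hard: 2
  hard cup: 2
  hard day: 2
  stone cart: 2
  stone stone: 2
9 duplicate windows → 38 − 9 = 29 distinct.

29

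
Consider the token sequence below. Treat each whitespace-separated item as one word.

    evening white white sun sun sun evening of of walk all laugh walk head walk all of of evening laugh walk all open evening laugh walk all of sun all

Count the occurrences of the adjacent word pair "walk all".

4

Scanning the 29 overlapping bigram windows for "walk all":
  position 10–11: walk all
  position 15–16: walk all
  position 21–22: walk all
  position 26–27: walk all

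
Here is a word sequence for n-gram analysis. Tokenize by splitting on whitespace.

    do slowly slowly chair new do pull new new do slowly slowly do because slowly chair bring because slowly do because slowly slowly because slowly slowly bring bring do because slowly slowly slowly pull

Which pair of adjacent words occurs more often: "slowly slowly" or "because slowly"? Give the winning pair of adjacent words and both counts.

"slowly slowly" (6 vs 5)

"slowly slowly": 6 occurrences
"because slowly": 5 occurrences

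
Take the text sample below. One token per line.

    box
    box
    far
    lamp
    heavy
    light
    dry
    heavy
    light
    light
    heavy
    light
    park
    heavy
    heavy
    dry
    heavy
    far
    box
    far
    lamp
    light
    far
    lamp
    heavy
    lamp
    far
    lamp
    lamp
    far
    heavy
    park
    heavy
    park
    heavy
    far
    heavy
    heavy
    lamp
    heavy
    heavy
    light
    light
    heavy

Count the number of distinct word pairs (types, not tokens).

44 tokens → 43 bigram windows in total.
Repeated bigrams (each contributes count−1 duplicates):
  far lamp: 4
  heavy light: 4
  heavy heavy: 3
  lamp heavy: 3
  park heavy: 3
  box far: 2
  dry heavy: 2
  far heavy: 2
  … (6 more repeated)
21 duplicate windows → 43 − 21 = 22 distinct.

22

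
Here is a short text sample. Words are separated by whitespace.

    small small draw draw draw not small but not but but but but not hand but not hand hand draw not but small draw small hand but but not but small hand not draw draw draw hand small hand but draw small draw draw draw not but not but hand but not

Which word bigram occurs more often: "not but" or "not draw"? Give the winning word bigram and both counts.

"not but" (5 vs 1)

"not but": 5 occurrences
"not draw": 1 occurrence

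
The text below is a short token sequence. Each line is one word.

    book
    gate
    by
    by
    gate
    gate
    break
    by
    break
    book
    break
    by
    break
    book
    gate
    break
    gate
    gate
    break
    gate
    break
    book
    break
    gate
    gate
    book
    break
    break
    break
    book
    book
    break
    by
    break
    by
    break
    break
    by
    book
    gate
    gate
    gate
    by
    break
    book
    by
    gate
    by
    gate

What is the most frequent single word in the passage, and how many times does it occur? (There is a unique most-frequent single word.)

"break", 16 times

Unigram frequencies (highest first):
  break: 16
  gate: 14
  by: 10
  book: 9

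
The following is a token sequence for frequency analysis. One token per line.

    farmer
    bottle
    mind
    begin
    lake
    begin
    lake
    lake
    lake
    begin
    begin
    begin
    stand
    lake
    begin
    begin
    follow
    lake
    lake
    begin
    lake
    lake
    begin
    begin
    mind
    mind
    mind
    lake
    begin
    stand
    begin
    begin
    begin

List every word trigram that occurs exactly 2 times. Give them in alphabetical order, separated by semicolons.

Trigram counts meeting the condition (exactly 2 times):
  begin begin begin: 2
  begin lake lake: 2
  lake begin lake: 2

begin begin begin; begin lake lake; lake begin lake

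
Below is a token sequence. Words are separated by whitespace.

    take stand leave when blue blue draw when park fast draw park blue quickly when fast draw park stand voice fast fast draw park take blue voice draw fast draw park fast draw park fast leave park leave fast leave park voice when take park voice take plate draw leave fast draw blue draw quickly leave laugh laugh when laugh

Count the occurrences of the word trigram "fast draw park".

5

Scanning the 58 overlapping trigram windows for "fast draw park":
  position 10–12: fast draw park
  position 16–18: fast draw park
  position 22–24: fast draw park
  position 29–31: fast draw park
  position 32–34: fast draw park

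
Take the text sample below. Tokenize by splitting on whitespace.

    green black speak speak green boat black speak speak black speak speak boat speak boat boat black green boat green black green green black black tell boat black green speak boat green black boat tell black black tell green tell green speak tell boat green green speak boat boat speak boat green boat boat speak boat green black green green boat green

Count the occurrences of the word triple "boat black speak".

1

Scanning the 60 overlapping trigram windows for "boat black speak":
  position 6–8: boat black speak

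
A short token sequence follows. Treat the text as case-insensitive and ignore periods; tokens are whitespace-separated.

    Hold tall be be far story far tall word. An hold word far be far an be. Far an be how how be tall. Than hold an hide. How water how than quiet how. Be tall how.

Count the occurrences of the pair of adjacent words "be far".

Scanning the 36 overlapping bigram windows for "be far":
  position 4–5: be far
  position 14–15: be far
  position 17–18: be far

3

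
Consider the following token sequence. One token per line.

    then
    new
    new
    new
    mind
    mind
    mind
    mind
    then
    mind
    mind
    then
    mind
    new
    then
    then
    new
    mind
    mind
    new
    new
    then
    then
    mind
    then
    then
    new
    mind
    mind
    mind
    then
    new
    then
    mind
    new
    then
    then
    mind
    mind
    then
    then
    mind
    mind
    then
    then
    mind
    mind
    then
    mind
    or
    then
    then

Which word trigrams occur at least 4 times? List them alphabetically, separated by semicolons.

Trigram counts meeting the condition (at least 4 times):
  mind mind then: 6
  then mind mind: 4
  then then mind: 4

mind mind then; then mind mind; then then mind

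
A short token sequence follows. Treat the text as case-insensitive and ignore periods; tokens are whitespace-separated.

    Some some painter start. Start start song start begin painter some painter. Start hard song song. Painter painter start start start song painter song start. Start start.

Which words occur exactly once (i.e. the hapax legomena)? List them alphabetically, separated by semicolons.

begin; hard

Unigram counts meeting the condition (exactly once (i.e. the hapax legomena)):
  begin: 1
  hard: 1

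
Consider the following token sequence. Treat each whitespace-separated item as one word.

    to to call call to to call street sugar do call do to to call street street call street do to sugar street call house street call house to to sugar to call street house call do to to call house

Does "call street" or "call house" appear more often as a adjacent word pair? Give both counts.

"call street": 4 occurrences
"call house": 3 occurrences

"call street" (4 vs 3)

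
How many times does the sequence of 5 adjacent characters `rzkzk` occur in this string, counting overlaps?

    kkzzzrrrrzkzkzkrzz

1

Sliding a length-5 window over the 18 characters (14 positions):
  position 9–13: rzkzk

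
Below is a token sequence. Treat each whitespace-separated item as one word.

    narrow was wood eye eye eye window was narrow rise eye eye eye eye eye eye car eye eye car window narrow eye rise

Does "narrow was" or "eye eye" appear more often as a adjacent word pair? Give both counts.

"narrow was": 1 occurrence
"eye eye": 8 occurrences

"eye eye" (8 vs 1)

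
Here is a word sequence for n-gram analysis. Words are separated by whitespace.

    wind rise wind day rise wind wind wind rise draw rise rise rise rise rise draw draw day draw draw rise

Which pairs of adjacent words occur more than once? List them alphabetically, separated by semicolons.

draw draw; draw rise; rise draw; rise rise; rise wind; wind rise; wind wind

Bigram counts meeting the condition (more than once):
  draw draw: 2
  draw rise: 2
  rise draw: 2
  rise rise: 4
  rise wind: 2
  wind rise: 2
  wind wind: 2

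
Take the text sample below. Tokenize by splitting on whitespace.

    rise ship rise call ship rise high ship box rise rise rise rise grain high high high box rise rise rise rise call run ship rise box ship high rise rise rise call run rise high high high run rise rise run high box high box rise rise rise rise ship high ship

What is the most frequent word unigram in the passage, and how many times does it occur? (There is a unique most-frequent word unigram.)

"rise", 22 times

Unigram frequencies (highest first):
  rise: 22
  high: 11
  ship: 7
  box: 5
  run: 4
  call: 3
  … (1 more, each ≤ 1)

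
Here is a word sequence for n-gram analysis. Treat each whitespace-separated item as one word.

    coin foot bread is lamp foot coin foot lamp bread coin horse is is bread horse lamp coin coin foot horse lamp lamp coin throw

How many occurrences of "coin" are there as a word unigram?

Scanning the 25 tokens for "coin":
  position 1: coin
  position 7: coin
  position 11: coin
  position 18: coin
  position 19: coin
  position 24: coin

6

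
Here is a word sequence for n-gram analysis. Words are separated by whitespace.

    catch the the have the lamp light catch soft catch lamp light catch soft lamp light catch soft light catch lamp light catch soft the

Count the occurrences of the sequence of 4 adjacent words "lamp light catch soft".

4

Scanning the 22 overlapping 4-gram windows for "lamp light catch soft":
  position 6–9: lamp light catch soft
  position 11–14: lamp light catch soft
  position 15–18: lamp light catch soft
  position 21–24: lamp light catch soft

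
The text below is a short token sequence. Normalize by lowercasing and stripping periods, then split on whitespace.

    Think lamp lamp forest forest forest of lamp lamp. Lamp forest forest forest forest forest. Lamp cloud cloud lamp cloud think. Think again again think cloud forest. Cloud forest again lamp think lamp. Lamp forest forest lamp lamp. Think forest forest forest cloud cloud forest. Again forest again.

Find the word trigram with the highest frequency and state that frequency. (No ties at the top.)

"forest forest forest", 5 times

Trigram frequencies (highest first):
  forest forest forest: 5
  lamp lamp forest: 3
  lamp forest forest: 3
  think lamp lamp: 2
  forest forest lamp: 2
  cloud forest again: 2
  … (29 more, each ≤ 1)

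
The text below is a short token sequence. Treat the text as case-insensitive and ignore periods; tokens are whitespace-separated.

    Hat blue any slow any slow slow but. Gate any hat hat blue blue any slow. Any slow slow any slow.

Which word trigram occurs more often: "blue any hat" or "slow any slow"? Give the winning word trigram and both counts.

"slow any slow" (3 vs 0)

"blue any hat": 0 occurrences
"slow any slow": 3 occurrences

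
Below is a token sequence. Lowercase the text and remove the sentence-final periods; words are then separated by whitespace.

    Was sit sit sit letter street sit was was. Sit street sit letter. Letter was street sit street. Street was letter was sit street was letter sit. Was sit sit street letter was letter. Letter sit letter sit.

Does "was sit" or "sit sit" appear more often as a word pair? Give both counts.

"was sit": 4 occurrences
"sit sit": 3 occurrences

"was sit" (4 vs 3)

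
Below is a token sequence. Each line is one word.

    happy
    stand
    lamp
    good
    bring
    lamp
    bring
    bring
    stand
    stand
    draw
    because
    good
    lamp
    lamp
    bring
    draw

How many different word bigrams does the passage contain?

17 tokens → 16 bigram windows in total.
Repeated bigrams (each contributes count−1 duplicates):
  lamp bring: 2
1 duplicate windows → 16 − 1 = 15 distinct.

15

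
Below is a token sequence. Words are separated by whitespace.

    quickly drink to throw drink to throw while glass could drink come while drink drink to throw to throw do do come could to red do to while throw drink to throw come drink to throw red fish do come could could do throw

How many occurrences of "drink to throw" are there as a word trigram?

Scanning the 42 overlapping trigram windows for "drink to throw":
  position 2–4: drink to throw
  position 5–7: drink to throw
  position 15–17: drink to throw
  position 30–32: drink to throw
  position 34–36: drink to throw

5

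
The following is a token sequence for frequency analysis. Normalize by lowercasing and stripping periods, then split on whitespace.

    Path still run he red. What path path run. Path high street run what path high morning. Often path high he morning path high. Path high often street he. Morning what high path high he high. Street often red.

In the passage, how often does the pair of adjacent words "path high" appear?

6

Scanning the 38 overlapping bigram windows for "path high":
  position 10–11: path high
  position 15–16: path high
  position 19–20: path high
  position 23–24: path high
  position 25–26: path high
  position 33–34: path high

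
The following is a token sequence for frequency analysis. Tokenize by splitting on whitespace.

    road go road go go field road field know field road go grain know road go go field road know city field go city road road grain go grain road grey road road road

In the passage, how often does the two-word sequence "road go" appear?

Scanning the 33 overlapping bigram windows for "road go":
  position 1–2: road go
  position 3–4: road go
  position 11–12: road go
  position 15–16: road go

4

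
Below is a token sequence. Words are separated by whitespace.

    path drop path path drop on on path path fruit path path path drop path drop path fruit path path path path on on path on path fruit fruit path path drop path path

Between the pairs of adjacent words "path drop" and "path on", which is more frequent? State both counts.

"path drop" (5 vs 2)

"path drop": 5 occurrences
"path on": 2 occurrences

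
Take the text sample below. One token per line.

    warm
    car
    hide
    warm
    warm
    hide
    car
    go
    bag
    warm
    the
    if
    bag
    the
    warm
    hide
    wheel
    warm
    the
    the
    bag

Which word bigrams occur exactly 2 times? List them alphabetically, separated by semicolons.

warm hide; warm the

Bigram counts meeting the condition (exactly 2 times):
  warm hide: 2
  warm the: 2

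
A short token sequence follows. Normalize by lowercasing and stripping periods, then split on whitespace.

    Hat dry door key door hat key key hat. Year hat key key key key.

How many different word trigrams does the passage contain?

11

15 tokens → 13 trigram windows in total.
Repeated trigrams (each contributes count−1 duplicates):
  hat key key: 2
  key key key: 2
2 duplicate windows → 13 − 2 = 11 distinct.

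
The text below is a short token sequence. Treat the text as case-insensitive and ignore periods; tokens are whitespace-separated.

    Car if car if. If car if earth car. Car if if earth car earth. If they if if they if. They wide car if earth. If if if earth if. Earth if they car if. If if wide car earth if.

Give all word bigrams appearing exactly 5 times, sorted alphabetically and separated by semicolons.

Bigram counts meeting the condition (exactly 5 times):
  earth if: 5
  if earth: 5

earth if; if earth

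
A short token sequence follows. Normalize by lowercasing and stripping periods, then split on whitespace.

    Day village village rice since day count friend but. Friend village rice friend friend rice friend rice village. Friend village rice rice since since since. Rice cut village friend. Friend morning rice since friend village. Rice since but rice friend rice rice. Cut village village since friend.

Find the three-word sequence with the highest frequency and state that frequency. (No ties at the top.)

"friend village rice", 3 times

Trigram frequencies (highest first):
  friend village rice: 3
  village rice since: 2
  rice friend rice: 2
  rice cut village: 2
  day village village: 1
  village village rice: 1
  … (34 more, each ≤ 1)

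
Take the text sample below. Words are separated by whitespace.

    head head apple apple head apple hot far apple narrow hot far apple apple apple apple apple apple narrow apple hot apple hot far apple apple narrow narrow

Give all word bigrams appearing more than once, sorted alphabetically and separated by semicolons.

apple apple; apple hot; apple narrow; far apple; head apple; hot far

Bigram counts meeting the condition (more than once):
  apple apple: 7
  apple hot: 3
  apple narrow: 3
  far apple: 3
  head apple: 2
  hot far: 3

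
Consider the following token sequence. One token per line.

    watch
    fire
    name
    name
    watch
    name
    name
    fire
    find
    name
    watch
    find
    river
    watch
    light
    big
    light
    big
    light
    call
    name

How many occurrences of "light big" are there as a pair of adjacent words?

Scanning the 20 overlapping bigram windows for "light big":
  position 15–16: light big
  position 17–18: light big

2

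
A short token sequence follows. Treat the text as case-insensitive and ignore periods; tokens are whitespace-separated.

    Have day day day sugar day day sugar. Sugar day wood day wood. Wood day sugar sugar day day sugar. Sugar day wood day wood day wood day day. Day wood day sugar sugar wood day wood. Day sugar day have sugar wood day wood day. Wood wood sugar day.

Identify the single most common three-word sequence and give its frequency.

"day wood day", 7 times

Trigram frequencies (highest first):
  day wood day: 7
  wood day wood: 6
  day sugar sugar: 4
  day day sugar: 3
  sugar sugar day: 3
  wood day sugar: 3
  … (16 more, each ≤ 2)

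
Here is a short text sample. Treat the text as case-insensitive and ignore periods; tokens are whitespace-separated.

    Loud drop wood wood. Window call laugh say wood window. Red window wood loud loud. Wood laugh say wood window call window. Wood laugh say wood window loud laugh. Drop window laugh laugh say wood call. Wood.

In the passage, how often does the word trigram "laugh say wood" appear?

Scanning the 35 overlapping trigram windows for "laugh say wood":
  position 7–9: laugh say wood
  position 17–19: laugh say wood
  position 24–26: laugh say wood
  position 33–35: laugh say wood

4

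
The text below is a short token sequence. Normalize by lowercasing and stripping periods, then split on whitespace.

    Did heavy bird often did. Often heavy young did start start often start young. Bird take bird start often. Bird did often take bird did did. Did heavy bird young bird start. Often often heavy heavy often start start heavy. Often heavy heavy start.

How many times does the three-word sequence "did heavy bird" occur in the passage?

Scanning the 42 overlapping trigram windows for "did heavy bird":
  position 1–3: did heavy bird
  position 27–29: did heavy bird

2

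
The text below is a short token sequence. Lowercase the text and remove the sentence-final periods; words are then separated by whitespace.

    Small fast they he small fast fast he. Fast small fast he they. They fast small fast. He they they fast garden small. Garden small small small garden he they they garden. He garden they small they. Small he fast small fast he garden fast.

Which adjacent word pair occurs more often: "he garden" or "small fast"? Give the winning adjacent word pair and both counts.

"he garden": 2 occurrences
"small fast": 5 occurrences

"small fast" (5 vs 2)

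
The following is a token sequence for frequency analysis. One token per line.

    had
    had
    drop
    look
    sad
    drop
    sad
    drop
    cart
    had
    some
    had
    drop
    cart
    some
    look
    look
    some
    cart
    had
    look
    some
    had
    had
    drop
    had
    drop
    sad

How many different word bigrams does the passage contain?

17

28 tokens → 27 bigram windows in total.
Repeated bigrams (each contributes count−1 duplicates):
  had drop: 4
  cart had: 2
  drop cart: 2
  drop sad: 2
  had had: 2
  look some: 2
  sad drop: 2
  some had: 2
10 duplicate windows → 27 − 10 = 17 distinct.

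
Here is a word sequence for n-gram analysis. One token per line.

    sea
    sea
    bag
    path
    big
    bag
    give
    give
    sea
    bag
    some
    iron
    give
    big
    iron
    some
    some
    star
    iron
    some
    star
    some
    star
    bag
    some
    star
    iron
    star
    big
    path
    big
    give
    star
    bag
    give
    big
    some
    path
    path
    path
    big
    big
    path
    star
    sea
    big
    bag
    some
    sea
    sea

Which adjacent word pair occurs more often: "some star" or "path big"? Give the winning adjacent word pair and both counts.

"some star": 4 occurrences
"path big": 3 occurrences

"some star" (4 vs 3)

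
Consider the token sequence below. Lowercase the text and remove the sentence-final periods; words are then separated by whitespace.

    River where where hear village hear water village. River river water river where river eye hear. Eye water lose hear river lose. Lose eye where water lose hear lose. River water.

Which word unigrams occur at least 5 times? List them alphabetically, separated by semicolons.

Unigram counts meeting the condition (at least 5 times):
  hear: 5
  lose: 5
  river: 7
  water: 5

hear; lose; river; water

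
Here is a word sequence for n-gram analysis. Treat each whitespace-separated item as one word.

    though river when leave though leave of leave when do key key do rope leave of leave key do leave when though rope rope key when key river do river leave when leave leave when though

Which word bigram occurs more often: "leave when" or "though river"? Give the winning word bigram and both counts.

"leave when": 4 occurrences
"though river": 1 occurrence

"leave when" (4 vs 1)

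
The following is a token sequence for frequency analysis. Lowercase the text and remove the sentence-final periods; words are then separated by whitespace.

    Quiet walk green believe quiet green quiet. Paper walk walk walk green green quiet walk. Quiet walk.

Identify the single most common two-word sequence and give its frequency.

"quiet walk", 3 times

Bigram frequencies (highest first):
  quiet walk: 3
  walk green: 2
  green quiet: 2
  walk walk: 2
  green believe: 1
  believe quiet: 1
  … (5 more, each ≤ 1)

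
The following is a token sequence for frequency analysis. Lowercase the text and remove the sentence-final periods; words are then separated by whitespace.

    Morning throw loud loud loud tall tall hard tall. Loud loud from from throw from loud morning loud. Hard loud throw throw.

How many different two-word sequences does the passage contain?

22 tokens → 21 bigram windows in total.
Repeated bigrams (each contributes count−1 duplicates):
  loud loud: 3
2 duplicate windows → 21 − 2 = 19 distinct.

19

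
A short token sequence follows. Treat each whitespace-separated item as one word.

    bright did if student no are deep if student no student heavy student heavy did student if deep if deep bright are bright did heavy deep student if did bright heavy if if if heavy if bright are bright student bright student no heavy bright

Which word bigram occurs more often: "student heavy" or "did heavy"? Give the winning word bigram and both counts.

"student heavy": 2 occurrences
"did heavy": 1 occurrence

"student heavy" (2 vs 1)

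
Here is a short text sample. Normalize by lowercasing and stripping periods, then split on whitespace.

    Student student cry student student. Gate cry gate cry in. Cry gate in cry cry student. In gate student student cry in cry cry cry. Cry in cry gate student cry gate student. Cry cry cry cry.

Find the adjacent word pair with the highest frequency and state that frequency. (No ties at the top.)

"cry cry", 7 times

Bigram frequencies (highest first):
  cry cry: 7
  student cry: 4
  cry gate: 4
  in cry: 4
  student student: 3
  cry in: 3
  … (7 more, each ≤ 3)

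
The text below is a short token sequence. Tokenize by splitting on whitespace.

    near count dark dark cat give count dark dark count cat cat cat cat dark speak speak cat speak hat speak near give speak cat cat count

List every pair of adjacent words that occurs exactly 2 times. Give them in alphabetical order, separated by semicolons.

count dark; dark dark; speak cat

Bigram counts meeting the condition (exactly 2 times):
  count dark: 2
  dark dark: 2
  speak cat: 2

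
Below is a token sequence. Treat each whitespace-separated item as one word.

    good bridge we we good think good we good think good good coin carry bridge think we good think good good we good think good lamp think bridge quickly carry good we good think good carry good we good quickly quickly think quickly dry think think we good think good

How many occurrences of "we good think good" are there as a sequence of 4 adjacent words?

6

Scanning the 47 overlapping 4-gram windows for "we good think good":
  position 4–7: we good think good
  position 8–11: we good think good
  position 17–20: we good think good
  position 22–25: we good think good
  position 32–35: we good think good
  position 47–50: we good think good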